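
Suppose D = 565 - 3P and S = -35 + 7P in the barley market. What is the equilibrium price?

Set D = S: 565 - 3P = -35 + 7P.
600 = 10P, so P* = 60.
Q* = 565 − 3(60) = 385.

P* = 60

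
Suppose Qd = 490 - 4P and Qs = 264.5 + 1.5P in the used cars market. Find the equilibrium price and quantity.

Set Qd = Qs: 490 - 4P = 264.5 + 1.5P.
225.5 = 5.5P, so P* = 41.
Q* = 490 − 4(41) = 326.

P* = 41, Q* = 326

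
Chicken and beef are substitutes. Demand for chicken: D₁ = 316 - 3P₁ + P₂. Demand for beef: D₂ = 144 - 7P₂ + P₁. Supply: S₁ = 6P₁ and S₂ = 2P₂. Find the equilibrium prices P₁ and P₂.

Market 1: 316 - 3P₁ + P₂ = 6P₁ → 9P₁ - P₂ = 316.
Market 2: 9P₂ - P₁ = 144.
Eliminating P₂: 9×(1) + 1×(2) gives 80P₁ = 2988, so P₁ = 37.35.
Back-substitute into (2): P₂ = (144 + 1×37.35) / 9 = 20.15.

P₁ = 37.35, P₂ = 20.15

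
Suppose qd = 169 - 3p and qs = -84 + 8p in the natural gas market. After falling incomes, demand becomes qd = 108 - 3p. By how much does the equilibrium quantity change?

Original equilibrium: p* = 23, q* = 100.
New equilibrium: 108 - 3p = -84 + 8p, so 192 = 11p and p' = 192/11; q' = 108 − 3(192/11) = 612/11.
Change in quantity: 612/11 − 100 = -488/11.

Δq = -488/11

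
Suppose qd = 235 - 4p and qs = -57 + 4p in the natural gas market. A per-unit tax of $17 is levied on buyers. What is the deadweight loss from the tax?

Deadweight loss = 289

Pre-tax equilibrium: p* = 36.5, q* = 89.
Tax on buyers shifts demand to qd = 235 − 4(p + 17) = 167 - 4p.
167 - 4p = -57 + 4p gives seller price ps = 28; buyers pay pb = 28 + 17 = 45.
New quantity: q = 235 − 4(45) = 55.
DWL = ½ × 17 × (89 − 55) = 289.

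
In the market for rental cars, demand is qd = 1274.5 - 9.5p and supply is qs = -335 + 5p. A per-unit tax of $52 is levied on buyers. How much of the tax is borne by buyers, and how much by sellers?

Buyers bear 520/29, sellers bear 988/29

Pre-tax equilibrium: p* = 111, q* = 220.
Tax on buyers shifts demand to qd = 1274.5 − 9.5(p + 52) = 780.5 - 9.5p.
780.5 - 9.5p = -335 + 5p gives seller price ps = 2231/29; buyers pay pb = 2231/29 + 52 = 3739/29.
New quantity: q = 1274.5 − 9.5(3739/29) = 1440/29.
Buyer burden = 3739/29 − 111 = 520/29; seller burden = 111 − 2231/29 = 988/29.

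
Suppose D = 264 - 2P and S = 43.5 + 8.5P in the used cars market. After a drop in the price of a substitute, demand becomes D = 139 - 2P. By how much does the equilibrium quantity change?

Original equilibrium: P* = 21, Q* = 222.
New equilibrium: 139 - 2P = 43.5 + 8.5P, so 95.5 = 10.5P and P' = 191/21; Q' = 139 − 2(191/21) = 2537/21.
Change in quantity: 2537/21 − 222 = -2125/21.

ΔQ = -2125/21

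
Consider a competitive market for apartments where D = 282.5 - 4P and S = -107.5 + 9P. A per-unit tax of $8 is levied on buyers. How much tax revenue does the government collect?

Pre-tax equilibrium: P* = 30, Q* = 162.5.
Tax on buyers shifts demand to D = 282.5 − 4(P + 8) = 250.5 - 4P.
250.5 - 4P = -107.5 + 9P gives seller price Ps = 358/13; buyers pay Pb = 358/13 + 8 = 462/13.
New quantity: Q = 282.5 − 4(462/13) = 3649/26.
Revenue = 8 × 3649/26 = 14596/13.

Tax revenue = 14596/13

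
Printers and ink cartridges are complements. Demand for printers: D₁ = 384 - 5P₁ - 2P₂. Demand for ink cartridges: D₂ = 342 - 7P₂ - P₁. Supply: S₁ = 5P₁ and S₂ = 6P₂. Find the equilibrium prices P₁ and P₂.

Market 1: 384 - 5P₁ - 2P₂ = 5P₁ → 10P₁ + 2P₂ = 384.
Market 2: 13P₂ + P₁ = 342.
Eliminating P₂: 13×(1) − 2×(2) gives 128P₁ = 4308, so P₁ = 33.65625.
Back-substitute into (2): P₂ = (342 − 1×33.65625) / 13 = 23.71875.

P₁ = 33.65625, P₂ = 23.71875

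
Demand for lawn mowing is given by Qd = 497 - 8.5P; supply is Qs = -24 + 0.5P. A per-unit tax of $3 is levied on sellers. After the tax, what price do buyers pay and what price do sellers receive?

Buyers pay 1045/18, sellers receive 991/18

Pre-tax equilibrium: P* = 521/9, Q* = 89/18.
Tax on sellers shifts supply to Qs = -24 + 0.5(P − 3) = -25.5 + 0.5P.
497 - 8.5P = -25.5 + 0.5P gives buyer price Pb = 1045/18; sellers receive Ps = 1045/18 − 3 = 991/18.
New quantity: Q = 497 − 8.5(1045/18) = 127/36.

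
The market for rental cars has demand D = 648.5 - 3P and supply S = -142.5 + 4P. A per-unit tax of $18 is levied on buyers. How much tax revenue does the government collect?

Tax revenue = 35109/7

Pre-tax equilibrium: P* = 113, Q* = 309.5.
Tax on buyers shifts demand to D = 648.5 − 3(P + 18) = 594.5 - 3P.
594.5 - 3P = -142.5 + 4P gives seller price Ps = 737/7; buyers pay Pb = 737/7 + 18 = 863/7.
New quantity: Q = 648.5 − 3(863/7) = 3901/14.
Revenue = 18 × 3901/14 = 35109/7.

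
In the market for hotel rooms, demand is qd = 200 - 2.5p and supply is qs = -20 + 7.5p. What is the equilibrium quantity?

q* = 145

Set qd = qs: 200 - 2.5p = -20 + 7.5p.
220 = 10p, so p* = 22.
q* = 200 − 2.5(22) = 145.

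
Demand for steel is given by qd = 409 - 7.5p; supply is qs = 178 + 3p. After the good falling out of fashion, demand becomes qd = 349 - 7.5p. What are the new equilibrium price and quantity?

p' = 114/7, q' = 1588/7

Original equilibrium: p* = 22, q* = 244.
New equilibrium: 349 - 7.5p = 178 + 3p, so 171 = 10.5p and p' = 114/7; q' = 349 − 7.5(114/7) = 1588/7.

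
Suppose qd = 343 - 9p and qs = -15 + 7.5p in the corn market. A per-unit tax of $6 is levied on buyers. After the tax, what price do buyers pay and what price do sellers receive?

Pre-tax equilibrium: p* = 716/33, q* = 1625/11.
Tax on buyers shifts demand to qd = 343 − 9(p + 6) = 289 - 9p.
289 - 9p = -15 + 7.5p gives seller price ps = 608/33; buyers pay pb = 608/33 + 6 = 806/33.
New quantity: q = 343 − 9(806/33) = 1355/11.

Buyers pay 806/33, sellers receive 608/33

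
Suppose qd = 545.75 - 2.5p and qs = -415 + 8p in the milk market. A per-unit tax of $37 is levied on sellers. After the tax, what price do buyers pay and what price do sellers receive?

Pre-tax equilibrium: p* = 91.5, q* = 317.
Tax on sellers shifts supply to qs = -415 + 8(p − 37) = -711 + 8p.
545.75 - 2.5p = -711 + 8p gives buyer price pb = 5027/42; sellers receive ps = 5027/42 − 37 = 3473/42.
New quantity: q = 545.75 − 2.5(5027/42) = 5177/21.

Buyers pay 5027/42, sellers receive 3473/42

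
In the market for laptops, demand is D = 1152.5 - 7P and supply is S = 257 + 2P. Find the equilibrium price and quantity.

P* = 99.5, Q* = 456

Set D = S: 1152.5 - 7P = 257 + 2P.
895.5 = 9P, so P* = 99.5.
Q* = 1152.5 − 7(99.5) = 456.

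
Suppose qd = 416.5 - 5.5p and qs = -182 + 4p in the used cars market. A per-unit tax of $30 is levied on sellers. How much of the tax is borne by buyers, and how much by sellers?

Buyers bear 240/19, sellers bear 330/19

Pre-tax equilibrium: p* = 63, q* = 70.
Tax on sellers shifts supply to qs = -182 + 4(p − 30) = -302 + 4p.
416.5 - 5.5p = -302 + 4p gives buyer price pb = 1437/19; sellers receive ps = 1437/19 − 30 = 867/19.
New quantity: q = 416.5 − 5.5(1437/19) = 10/19.
Buyer burden = 1437/19 − 63 = 240/19; seller burden = 63 − 867/19 = 330/19.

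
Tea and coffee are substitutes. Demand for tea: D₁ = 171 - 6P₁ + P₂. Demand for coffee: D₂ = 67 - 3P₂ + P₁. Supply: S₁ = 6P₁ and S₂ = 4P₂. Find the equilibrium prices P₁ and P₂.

Market 1: 171 - 6P₁ + P₂ = 6P₁ → 12P₁ - P₂ = 171.
Market 2: 7P₂ - P₁ = 67.
Eliminating P₂: 7×(1) + 1×(2) gives 83P₁ = 1264, so P₁ = 1264/83.
Back-substitute into (2): P₂ = (67 + 1×1264/83) / 7 = 975/83.

P₁ = 1264/83, P₂ = 975/83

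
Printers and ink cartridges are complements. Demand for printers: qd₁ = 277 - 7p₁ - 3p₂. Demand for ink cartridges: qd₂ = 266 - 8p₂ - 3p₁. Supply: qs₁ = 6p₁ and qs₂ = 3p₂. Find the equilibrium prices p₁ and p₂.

Market 1: 277 - 7p₁ - 3p₂ = 6p₁ → 13p₁ + 3p₂ = 277.
Market 2: 11p₂ + 3p₁ = 266.
Eliminating p₂: 11×(1) − 3×(2) gives 134p₁ = 2249, so p₁ = 2249/134.
Back-substitute into (2): p₂ = (266 − 3×2249/134) / 11 = 2627/134.

p₁ = 2249/134, p₂ = 2627/134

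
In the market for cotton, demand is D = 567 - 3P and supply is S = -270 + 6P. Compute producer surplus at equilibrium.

Equilibrium: 567 - 3P = -270 + 6P gives P* = 93, Q* = 288.
Supply starts at P = 45 (where S = 0).
PS = ½(93 − 45)(288) = 6912.

Producer surplus = 6912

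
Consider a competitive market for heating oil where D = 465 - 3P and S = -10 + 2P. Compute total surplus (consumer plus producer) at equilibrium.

Total surplus = 13500

Equilibrium: 465 - 3P = -10 + 2P gives P* = 95, Q* = 180.
Demand choke price: P = 155; supply starts at P = 5.
CS = ½(155 − 95)(180) = 5400; PS = ½(95 − 5)(180) = 8100.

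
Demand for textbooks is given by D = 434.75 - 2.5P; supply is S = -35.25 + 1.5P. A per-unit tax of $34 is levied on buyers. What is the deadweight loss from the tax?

Pre-tax equilibrium: P* = 117.5, Q* = 141.
Tax on buyers shifts demand to D = 434.75 − 2.5(P + 34) = 349.75 - 2.5P.
349.75 - 2.5P = -35.25 + 1.5P gives seller price Ps = 96.25; buyers pay Pb = 96.25 + 34 = 130.25.
New quantity: Q = 434.75 − 2.5(130.25) = 109.125.
DWL = ½ × 34 × (141 − 109.125) = 541.875.

Deadweight loss = 541.875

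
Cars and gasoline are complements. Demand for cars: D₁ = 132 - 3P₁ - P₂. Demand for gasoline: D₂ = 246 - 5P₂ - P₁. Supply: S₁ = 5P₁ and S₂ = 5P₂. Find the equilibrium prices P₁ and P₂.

P₁ = 1074/79, P₂ = 1836/79

Market 1: 132 - 3P₁ - P₂ = 5P₁ → 8P₁ + P₂ = 132.
Market 2: 10P₂ + P₁ = 246.
Eliminating P₂: 10×(1) − 1×(2) gives 79P₁ = 1074, so P₁ = 1074/79.
Back-substitute into (2): P₂ = (246 − 1×1074/79) / 10 = 1836/79.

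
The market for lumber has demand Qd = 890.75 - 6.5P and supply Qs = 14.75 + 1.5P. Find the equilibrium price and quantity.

P* = 109.5, Q* = 179

Set Qd = Qs: 890.75 - 6.5P = 14.75 + 1.5P.
876 = 8P, so P* = 109.5.
Q* = 890.75 − 6.5(109.5) = 179.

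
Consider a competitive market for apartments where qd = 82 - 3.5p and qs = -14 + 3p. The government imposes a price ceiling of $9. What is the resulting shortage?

Equilibrium price would be p* = 192/13, so the ceiling at 9 binds.
At p = 9: qd = 82 − 3.5(9) = 50.5, qs = -14 + 3(9) = 13.
Shortage = 50.5 − 13 = 37.5.

Shortage = 37.5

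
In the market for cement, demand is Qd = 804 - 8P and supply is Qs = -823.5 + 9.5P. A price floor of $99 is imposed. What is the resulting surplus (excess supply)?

Surplus = 105

Equilibrium price would be P* = 93, so the floor at 99 binds.
At P = 99: Qd = 12, Qs = 117.
Surplus = 117 − 12 = 105.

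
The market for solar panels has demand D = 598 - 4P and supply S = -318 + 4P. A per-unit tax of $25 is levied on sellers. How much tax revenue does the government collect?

Tax revenue = 2250

Pre-tax equilibrium: P* = 114.5, Q* = 140.
Tax on sellers shifts supply to S = -318 + 4(P − 25) = -418 + 4P.
598 - 4P = -418 + 4P gives buyer price Pb = 127; sellers receive Ps = 127 − 25 = 102.
New quantity: Q = 598 − 4(127) = 90.
Revenue = 25 × 90 = 2250.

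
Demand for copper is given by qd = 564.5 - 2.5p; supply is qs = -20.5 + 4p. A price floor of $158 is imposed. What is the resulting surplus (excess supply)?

Surplus = 442

Equilibrium price would be p* = 90, so the floor at 158 binds.
At p = 158: qd = 169.5, qs = 611.5.
Surplus = 611.5 − 169.5 = 442.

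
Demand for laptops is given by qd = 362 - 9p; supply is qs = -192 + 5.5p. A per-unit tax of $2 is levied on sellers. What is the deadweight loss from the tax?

Deadweight loss = 198/29

Pre-tax equilibrium: p* = 1108/29, q* = 526/29.
Tax on sellers shifts supply to qs = -192 + 5.5(p − 2) = -203 + 5.5p.
362 - 9p = -203 + 5.5p gives buyer price pb = 1130/29; sellers receive ps = 1130/29 − 2 = 1072/29.
New quantity: q = 362 − 9(1130/29) = 328/29.
DWL = ½ × 2 × (526/29 − 328/29) = 198/29.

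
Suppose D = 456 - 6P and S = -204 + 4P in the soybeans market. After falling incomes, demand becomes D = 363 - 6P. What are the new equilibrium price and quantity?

Original equilibrium: P* = 66, Q* = 60.
New equilibrium: 363 - 6P = -204 + 4P, so 567 = 10P and P' = 56.7; Q' = 363 − 6(56.7) = 22.8.

P' = 56.7, Q' = 22.8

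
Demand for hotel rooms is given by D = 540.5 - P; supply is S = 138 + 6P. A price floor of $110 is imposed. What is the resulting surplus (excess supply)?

Equilibrium price would be P* = 57.5, so the floor at 110 binds.
At P = 110: D = 430.5, S = 798.
Surplus = 798 − 430.5 = 367.5.

Surplus = 367.5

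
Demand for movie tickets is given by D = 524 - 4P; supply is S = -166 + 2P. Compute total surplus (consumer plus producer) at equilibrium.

Equilibrium: 524 - 4P = -166 + 2P gives P* = 115, Q* = 64.
Demand choke price: P = 131; supply starts at P = 83.
CS = ½(131 − 115)(64) = 512; PS = ½(115 − 83)(64) = 1024.

Total surplus = 1536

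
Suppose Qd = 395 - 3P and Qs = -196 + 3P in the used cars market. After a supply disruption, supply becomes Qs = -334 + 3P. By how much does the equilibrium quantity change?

ΔQ = -69

Original equilibrium: P* = 98.5, Q* = 99.5.
New equilibrium: 395 - 3P = -334 + 3P, so 729 = 6P and P' = 121.5; Q' = 395 − 3(121.5) = 30.5.
Change in quantity: 30.5 − 99.5 = -69.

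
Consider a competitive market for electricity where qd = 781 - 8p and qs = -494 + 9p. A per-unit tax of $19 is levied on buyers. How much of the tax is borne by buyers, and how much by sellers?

Pre-tax equilibrium: p* = 75, q* = 181.
Tax on buyers shifts demand to qd = 781 − 8(p + 19) = 629 - 8p.
629 - 8p = -494 + 9p gives seller price ps = 1123/17; buyers pay pb = 1123/17 + 19 = 1446/17.
New quantity: q = 781 − 8(1446/17) = 1709/17.
Buyer burden = 1446/17 − 75 = 171/17; seller burden = 75 − 1123/17 = 152/17.

Buyers bear 171/17, sellers bear 152/17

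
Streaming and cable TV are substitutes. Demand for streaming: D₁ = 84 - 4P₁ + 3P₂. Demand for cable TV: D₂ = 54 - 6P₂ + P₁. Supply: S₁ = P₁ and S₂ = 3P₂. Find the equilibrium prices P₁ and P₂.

P₁ = 153/7, P₂ = 59/7

Market 1: 84 - 4P₁ + 3P₂ = P₁ → 5P₁ - 3P₂ = 84.
Market 2: 9P₂ - P₁ = 54.
Eliminating P₂: 9×(1) + 3×(2) gives 42P₁ = 918, so P₁ = 153/7.
Back-substitute into (2): P₂ = (54 + 1×153/7) / 9 = 59/7.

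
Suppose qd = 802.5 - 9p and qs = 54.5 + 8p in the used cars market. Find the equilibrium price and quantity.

p* = 44, q* = 406.5

Set qd = qs: 802.5 - 9p = 54.5 + 8p.
748 = 17p, so p* = 44.
q* = 802.5 − 9(44) = 406.5.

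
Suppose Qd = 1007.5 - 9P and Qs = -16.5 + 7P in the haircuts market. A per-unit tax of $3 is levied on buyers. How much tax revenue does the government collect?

Pre-tax equilibrium: P* = 64, Q* = 431.5.
Tax on buyers shifts demand to Qd = 1007.5 − 9(P + 3) = 980.5 - 9P.
980.5 - 9P = -16.5 + 7P gives seller price Ps = 62.3125; buyers pay Pb = 62.3125 + 3 = 65.3125.
New quantity: Q = 1007.5 − 9(65.3125) = 419.6875.
Revenue = 3 × 419.6875 = 1259.0625.

Tax revenue = 1259.0625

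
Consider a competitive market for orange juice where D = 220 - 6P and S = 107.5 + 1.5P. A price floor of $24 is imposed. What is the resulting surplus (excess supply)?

Surplus = 67.5

Equilibrium price would be P* = 15, so the floor at 24 binds.
At P = 24: D = 76, S = 143.5.
Surplus = 143.5 − 76 = 67.5.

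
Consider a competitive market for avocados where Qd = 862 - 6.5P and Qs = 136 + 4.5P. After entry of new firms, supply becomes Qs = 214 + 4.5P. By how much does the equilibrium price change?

ΔP = -78/11

Original equilibrium: P* = 66, Q* = 433.
New equilibrium: 862 - 6.5P = 214 + 4.5P, so 648 = 11P and P' = 648/11; Q' = 862 − 6.5(648/11) = 5270/11.
Change in price: 648/11 − 66 = -78/11.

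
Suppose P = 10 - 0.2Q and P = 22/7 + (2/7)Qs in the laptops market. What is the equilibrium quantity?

Set the two price expressions equal: 10 - 0.2Q = 22/7 + (2/7)Q.
48/7 = (17/35)Q, so Q* = 240/17.
P* = 10 − (0.2)(240/17) = 122/17.

Q* = 240/17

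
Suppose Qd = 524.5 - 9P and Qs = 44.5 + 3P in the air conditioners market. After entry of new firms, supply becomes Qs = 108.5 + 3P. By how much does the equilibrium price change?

Original equilibrium: P* = 40, Q* = 164.5.
New equilibrium: 524.5 - 9P = 108.5 + 3P, so 416 = 12P and P' = 104/3; Q' = 524.5 − 9(104/3) = 212.5.
Change in price: 104/3 − 40 = -16/3.

ΔP = -16/3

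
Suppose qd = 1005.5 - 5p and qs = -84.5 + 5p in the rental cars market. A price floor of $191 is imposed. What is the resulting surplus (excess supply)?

Equilibrium price would be p* = 109, so the floor at 191 binds.
At p = 191: qd = 50.5, qs = 870.5.
Surplus = 870.5 − 50.5 = 820.

Surplus = 820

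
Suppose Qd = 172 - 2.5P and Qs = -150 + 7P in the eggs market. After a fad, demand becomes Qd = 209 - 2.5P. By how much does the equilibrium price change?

ΔP = 74/19

Original equilibrium: P* = 644/19, Q* = 1658/19.
New equilibrium: 209 - 2.5P = -150 + 7P, so 359 = 9.5P and P' = 718/19; Q' = 209 − 2.5(718/19) = 2176/19.
Change in price: 718/19 − 644/19 = 74/19.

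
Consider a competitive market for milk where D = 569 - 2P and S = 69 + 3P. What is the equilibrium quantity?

Q* = 369

Set D = S: 569 - 2P = 69 + 3P.
500 = 5P, so P* = 100.
Q* = 569 − 2(100) = 369.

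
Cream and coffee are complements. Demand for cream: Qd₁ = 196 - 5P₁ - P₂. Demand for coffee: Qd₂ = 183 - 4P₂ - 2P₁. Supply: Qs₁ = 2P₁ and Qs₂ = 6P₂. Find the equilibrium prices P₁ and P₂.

P₁ = 1777/68, P₂ = 889/68

Market 1: 196 - 5P₁ - P₂ = 2P₁ → 7P₁ + P₂ = 196.
Market 2: 10P₂ + 2P₁ = 183.
Eliminating P₂: 10×(1) − 1×(2) gives 68P₁ = 1777, so P₁ = 1777/68.
Back-substitute into (2): P₂ = (183 − 2×1777/68) / 10 = 889/68.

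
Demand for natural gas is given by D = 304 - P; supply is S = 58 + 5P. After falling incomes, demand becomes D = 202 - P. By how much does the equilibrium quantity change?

Original equilibrium: P* = 41, Q* = 263.
New equilibrium: 202 - P = 58 + 5P, so 144 = 6P and P' = 24; Q' = 202 − 1(24) = 178.
Change in quantity: 178 − 263 = -85.

ΔQ = -85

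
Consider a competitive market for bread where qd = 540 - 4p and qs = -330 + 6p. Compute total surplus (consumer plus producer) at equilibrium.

Equilibrium: 540 - 4p = -330 + 6p gives p* = 87, q* = 192.
Demand choke price: p = 135; supply starts at p = 55.
CS = ½(135 − 87)(192) = 4608; PS = ½(87 − 55)(192) = 3072.

Total surplus = 7680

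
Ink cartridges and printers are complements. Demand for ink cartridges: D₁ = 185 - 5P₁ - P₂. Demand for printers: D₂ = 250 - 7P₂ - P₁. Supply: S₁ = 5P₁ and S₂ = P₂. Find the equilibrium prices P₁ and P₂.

P₁ = 1230/79, P₂ = 2315/79

Market 1: 185 - 5P₁ - P₂ = 5P₁ → 10P₁ + P₂ = 185.
Market 2: 8P₂ + P₁ = 250.
Eliminating P₂: 8×(1) − 1×(2) gives 79P₁ = 1230, so P₁ = 1230/79.
Back-substitute into (2): P₂ = (250 − 1×1230/79) / 8 = 2315/79.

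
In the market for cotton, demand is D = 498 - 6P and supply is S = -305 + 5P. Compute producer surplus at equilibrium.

Equilibrium: 498 - 6P = -305 + 5P gives P* = 73, Q* = 60.
Supply starts at P = 61 (where S = 0).
PS = ½(73 − 61)(60) = 360.

Producer surplus = 360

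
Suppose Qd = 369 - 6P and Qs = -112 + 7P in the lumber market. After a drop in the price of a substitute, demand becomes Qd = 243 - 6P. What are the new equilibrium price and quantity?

Original equilibrium: P* = 37, Q* = 147.
New equilibrium: 243 - 6P = -112 + 7P, so 355 = 13P and P' = 355/13; Q' = 243 − 6(355/13) = 1029/13.

P' = 355/13, Q' = 1029/13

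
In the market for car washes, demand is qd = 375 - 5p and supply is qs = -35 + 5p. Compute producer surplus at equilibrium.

Producer surplus = 2890

Equilibrium: 375 - 5p = -35 + 5p gives p* = 41, q* = 170.
Supply starts at p = 7 (where qs = 0).
PS = ½(41 − 7)(170) = 2890.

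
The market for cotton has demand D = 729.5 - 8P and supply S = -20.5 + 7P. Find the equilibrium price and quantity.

P* = 50, Q* = 329.5

Set D = S: 729.5 - 8P = -20.5 + 7P.
750 = 15P, so P* = 50.
Q* = 729.5 − 8(50) = 329.5.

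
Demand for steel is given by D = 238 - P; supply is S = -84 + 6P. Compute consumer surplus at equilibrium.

Consumer surplus = 18432

Equilibrium: 238 - P = -84 + 6P gives P* = 46, Q* = 192.
Demand choke price (D = 0): P = 238.
CS = ½(238 − 46)(192) = 18432.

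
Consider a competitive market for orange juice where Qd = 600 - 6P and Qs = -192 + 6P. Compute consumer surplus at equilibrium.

Consumer surplus = 3468

Equilibrium: 600 - 6P = -192 + 6P gives P* = 66, Q* = 204.
Demand choke price (Qd = 0): P = 100.
CS = ½(100 − 66)(204) = 3468.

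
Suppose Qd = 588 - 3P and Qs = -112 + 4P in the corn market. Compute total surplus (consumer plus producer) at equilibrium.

Equilibrium: 588 - 3P = -112 + 4P gives P* = 100, Q* = 288.
Demand choke price: P = 196; supply starts at P = 28.
CS = ½(196 − 100)(288) = 13824; PS = ½(100 − 28)(288) = 10368.

Total surplus = 24192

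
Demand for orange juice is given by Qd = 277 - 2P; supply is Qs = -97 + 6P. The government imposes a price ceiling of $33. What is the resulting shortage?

Equilibrium price would be P* = 46.75, so the ceiling at 33 binds.
At P = 33: Qd = 277 − 2(33) = 211, Qs = -97 + 6(33) = 101.
Shortage = 211 − 101 = 110.

Shortage = 110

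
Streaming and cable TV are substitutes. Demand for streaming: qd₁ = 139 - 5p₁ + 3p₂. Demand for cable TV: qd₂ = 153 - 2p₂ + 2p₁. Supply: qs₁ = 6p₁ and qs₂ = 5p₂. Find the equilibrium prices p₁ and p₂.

Market 1: 139 - 5p₁ + 3p₂ = 6p₁ → 11p₁ - 3p₂ = 139.
Market 2: 7p₂ - 2p₁ = 153.
Eliminating p₂: 7×(1) + 3×(2) gives 71p₁ = 1432, so p₁ = 1432/71.
Back-substitute into (2): p₂ = (153 + 2×1432/71) / 7 = 1961/71.

p₁ = 1432/71, p₂ = 1961/71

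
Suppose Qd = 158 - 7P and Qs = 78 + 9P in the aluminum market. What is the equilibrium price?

Set Qd = Qs: 158 - 7P = 78 + 9P.
80 = 16P, so P* = 5.
Q* = 158 − 7(5) = 123.

P* = 5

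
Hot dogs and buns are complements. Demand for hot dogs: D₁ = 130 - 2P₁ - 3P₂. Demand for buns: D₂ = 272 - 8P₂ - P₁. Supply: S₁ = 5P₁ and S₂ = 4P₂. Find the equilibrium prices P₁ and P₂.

Market 1: 130 - 2P₁ - 3P₂ = 5P₁ → 7P₁ + 3P₂ = 130.
Market 2: 12P₂ + P₁ = 272.
Eliminating P₂: 12×(1) − 3×(2) gives 81P₁ = 744, so P₁ = 248/27.
Back-substitute into (2): P₂ = (272 − 1×248/27) / 12 = 1774/81.

P₁ = 248/27, P₂ = 1774/81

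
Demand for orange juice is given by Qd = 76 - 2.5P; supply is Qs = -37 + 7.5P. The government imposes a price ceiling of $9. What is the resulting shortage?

Equilibrium price would be P* = 11.3, so the ceiling at 9 binds.
At P = 9: Qd = 76 − 2.5(9) = 53.5, Qs = -37 + 7.5(9) = 30.5.
Shortage = 53.5 − 30.5 = 23.

Shortage = 23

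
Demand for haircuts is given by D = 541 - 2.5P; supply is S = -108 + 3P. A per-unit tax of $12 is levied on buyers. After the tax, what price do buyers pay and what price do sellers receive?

Buyers pay 1370/11, sellers receive 1238/11

Pre-tax equilibrium: P* = 118, Q* = 246.
Tax on buyers shifts demand to D = 541 − 2.5(P + 12) = 511 - 2.5P.
511 - 2.5P = -108 + 3P gives seller price Ps = 1238/11; buyers pay Pb = 1238/11 + 12 = 1370/11.
New quantity: Q = 541 − 2.5(1370/11) = 2526/11.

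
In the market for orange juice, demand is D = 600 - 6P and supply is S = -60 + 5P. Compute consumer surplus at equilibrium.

Consumer surplus = 4800

Equilibrium: 600 - 6P = -60 + 5P gives P* = 60, Q* = 240.
Demand choke price (D = 0): P = 100.
CS = ½(100 − 60)(240) = 4800.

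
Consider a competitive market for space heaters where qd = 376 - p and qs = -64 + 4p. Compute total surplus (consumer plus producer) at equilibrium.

Equilibrium: 376 - p = -64 + 4p gives p* = 88, q* = 288.
Demand choke price: p = 376; supply starts at p = 16.
CS = ½(376 − 88)(288) = 41472; PS = ½(88 − 16)(288) = 10368.

Total surplus = 51840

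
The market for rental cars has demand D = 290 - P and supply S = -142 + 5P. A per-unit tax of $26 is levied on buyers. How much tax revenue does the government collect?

Pre-tax equilibrium: P* = 72, Q* = 218.
Tax on buyers shifts demand to D = 290 − 1(P + 26) = 264 - P.
264 - P = -142 + 5P gives seller price Ps = 203/3; buyers pay Pb = 203/3 + 26 = 281/3.
New quantity: Q = 290 − 1(281/3) = 589/3.
Revenue = 26 × 589/3 = 15314/3.

Tax revenue = 15314/3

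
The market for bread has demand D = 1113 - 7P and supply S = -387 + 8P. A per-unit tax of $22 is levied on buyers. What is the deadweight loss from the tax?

Deadweight loss = 13552/15

Pre-tax equilibrium: P* = 100, Q* = 413.
Tax on buyers shifts demand to D = 1113 − 7(P + 22) = 959 - 7P.
959 - 7P = -387 + 8P gives seller price Ps = 1346/15; buyers pay Pb = 1346/15 + 22 = 1676/15.
New quantity: Q = 1113 − 7(1676/15) = 4963/15.
DWL = ½ × 22 × (413 − 4963/15) = 13552/15.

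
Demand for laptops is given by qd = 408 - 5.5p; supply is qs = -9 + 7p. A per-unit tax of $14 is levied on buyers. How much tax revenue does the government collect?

Tax revenue = 2539.6

Pre-tax equilibrium: p* = 33.36, q* = 224.52.
Tax on buyers shifts demand to qd = 408 − 5.5(p + 14) = 331 - 5.5p.
331 - 5.5p = -9 + 7p gives seller price ps = 27.2; buyers pay pb = 27.2 + 14 = 41.2.
New quantity: q = 408 − 5.5(41.2) = 181.4.
Revenue = 14 × 181.4 = 2539.6.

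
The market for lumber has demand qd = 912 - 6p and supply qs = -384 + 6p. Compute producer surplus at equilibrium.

Producer surplus = 5808

Equilibrium: 912 - 6p = -384 + 6p gives p* = 108, q* = 264.
Supply starts at p = 64 (where qs = 0).
PS = ½(108 − 64)(264) = 5808.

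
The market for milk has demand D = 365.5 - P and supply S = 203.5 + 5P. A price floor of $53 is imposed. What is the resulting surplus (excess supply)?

Surplus = 156

Equilibrium price would be P* = 27, so the floor at 53 binds.
At P = 53: D = 312.5, S = 468.5.
Surplus = 468.5 − 312.5 = 156.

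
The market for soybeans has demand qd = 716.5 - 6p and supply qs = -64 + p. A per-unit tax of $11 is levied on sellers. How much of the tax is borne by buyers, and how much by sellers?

Buyers bear 11/7, sellers bear 66/7

Pre-tax equilibrium: p* = 111.5, q* = 47.5.
Tax on sellers shifts supply to qs = -64 + 1(p − 11) = -75 + p.
716.5 - 6p = -75 + p gives buyer price pb = 1583/14; sellers receive ps = 1583/14 − 11 = 1429/14.
New quantity: q = 716.5 − 6(1583/14) = 533/14.
Buyer burden = 1583/14 − 111.5 = 11/7; seller burden = 111.5 − 1429/14 = 66/7.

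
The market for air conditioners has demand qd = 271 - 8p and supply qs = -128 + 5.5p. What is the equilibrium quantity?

q* = 311/9

Set qd = qs: 271 - 8p = -128 + 5.5p.
399 = 13.5p, so p* = 266/9.
q* = 271 − 8(266/9) = 311/9.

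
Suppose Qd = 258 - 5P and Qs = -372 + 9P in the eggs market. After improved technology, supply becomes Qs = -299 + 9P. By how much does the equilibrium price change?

ΔP = -73/14

Original equilibrium: P* = 45, Q* = 33.
New equilibrium: 258 - 5P = -299 + 9P, so 557 = 14P and P' = 557/14; Q' = 258 − 5(557/14) = 827/14.
Change in price: 557/14 − 45 = -73/14.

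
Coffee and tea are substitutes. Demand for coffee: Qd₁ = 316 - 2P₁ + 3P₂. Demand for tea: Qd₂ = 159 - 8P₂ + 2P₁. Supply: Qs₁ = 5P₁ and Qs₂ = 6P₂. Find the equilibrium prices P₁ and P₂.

Market 1: 316 - 2P₁ + 3P₂ = 5P₁ → 7P₁ - 3P₂ = 316.
Market 2: 14P₂ - 2P₁ = 159.
Eliminating P₂: 14×(1) + 3×(2) gives 92P₁ = 4901, so P₁ = 4901/92.
Back-substitute into (2): P₂ = (159 + 2×4901/92) / 14 = 1745/92.

P₁ = 4901/92, P₂ = 1745/92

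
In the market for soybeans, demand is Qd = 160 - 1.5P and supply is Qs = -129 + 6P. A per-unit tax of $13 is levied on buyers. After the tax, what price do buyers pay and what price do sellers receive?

Buyers pay 734/15, sellers receive 539/15

Pre-tax equilibrium: P* = 578/15, Q* = 102.2.
Tax on buyers shifts demand to Qd = 160 − 1.5(P + 13) = 140.5 - 1.5P.
140.5 - 1.5P = -129 + 6P gives seller price Ps = 539/15; buyers pay Pb = 539/15 + 13 = 734/15.
New quantity: Q = 160 − 1.5(734/15) = 86.6.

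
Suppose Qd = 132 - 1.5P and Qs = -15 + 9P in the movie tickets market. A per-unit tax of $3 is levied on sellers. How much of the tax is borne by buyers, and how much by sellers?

Pre-tax equilibrium: P* = 14, Q* = 111.
Tax on sellers shifts supply to Qs = -15 + 9(P − 3) = -42 + 9P.
132 - 1.5P = -42 + 9P gives buyer price Pb = 116/7; sellers receive Ps = 116/7 − 3 = 95/7.
New quantity: Q = 132 − 1.5(116/7) = 750/7.
Buyer burden = 116/7 − 14 = 18/7; seller burden = 14 − 95/7 = 3/7.

Buyers bear 18/7, sellers bear 3/7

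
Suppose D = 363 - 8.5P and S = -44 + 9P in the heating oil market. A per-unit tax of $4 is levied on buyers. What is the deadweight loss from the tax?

Deadweight loss = 1224/35

Pre-tax equilibrium: P* = 814/35, Q* = 5786/35.
Tax on buyers shifts demand to D = 363 − 8.5(P + 4) = 329 - 8.5P.
329 - 8.5P = -44 + 9P gives seller price Ps = 746/35; buyers pay Pb = 746/35 + 4 = 886/35.
New quantity: Q = 363 − 8.5(886/35) = 5174/35.
DWL = ½ × 4 × (5786/35 − 5174/35) = 1224/35.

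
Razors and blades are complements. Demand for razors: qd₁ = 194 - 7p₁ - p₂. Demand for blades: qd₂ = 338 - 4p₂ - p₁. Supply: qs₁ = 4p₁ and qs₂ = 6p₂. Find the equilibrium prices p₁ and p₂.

Market 1: 194 - 7p₁ - p₂ = 4p₁ → 11p₁ + p₂ = 194.
Market 2: 10p₂ + p₁ = 338.
Eliminating p₂: 10×(1) − 1×(2) gives 109p₁ = 1602, so p₁ = 1602/109.
Back-substitute into (2): p₂ = (338 − 1×1602/109) / 10 = 3524/109.

p₁ = 1602/109, p₂ = 3524/109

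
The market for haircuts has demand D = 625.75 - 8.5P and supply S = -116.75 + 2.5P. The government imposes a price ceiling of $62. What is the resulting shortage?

Equilibrium price would be P* = 67.5, so the ceiling at 62 binds.
At P = 62: D = 625.75 − 8.5(62) = 98.75, S = -116.75 + 2.5(62) = 38.25.
Shortage = 98.75 − 38.25 = 60.5.

Shortage = 60.5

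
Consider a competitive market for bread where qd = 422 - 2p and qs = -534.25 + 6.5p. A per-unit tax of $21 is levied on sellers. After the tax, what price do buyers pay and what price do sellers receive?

Pre-tax equilibrium: p* = 112.5, q* = 197.
Tax on sellers shifts supply to qs = -534.25 + 6.5(p − 21) = -670.75 + 6.5p.
422 - 2p = -670.75 + 6.5p gives buyer price pb = 4371/34; sellers receive ps = 4371/34 − 21 = 3657/34.
New quantity: q = 422 − 2(4371/34) = 2803/17.

Buyers pay 4371/34, sellers receive 3657/34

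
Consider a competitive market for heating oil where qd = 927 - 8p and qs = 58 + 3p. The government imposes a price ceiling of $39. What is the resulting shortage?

Equilibrium price would be p* = 79, so the ceiling at 39 binds.
At p = 39: qd = 927 − 8(39) = 615, qs = 58 + 3(39) = 175.
Shortage = 615 − 175 = 440.

Shortage = 440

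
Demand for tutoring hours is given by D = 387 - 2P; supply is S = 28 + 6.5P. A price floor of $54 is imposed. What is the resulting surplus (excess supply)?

Equilibrium price would be P* = 718/17, so the floor at 54 binds.
At P = 54: D = 279, S = 379.
Surplus = 379 − 279 = 100.

Surplus = 100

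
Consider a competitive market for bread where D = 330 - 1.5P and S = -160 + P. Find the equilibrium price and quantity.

P* = 196, Q* = 36

Set D = S: 330 - 1.5P = -160 + P.
490 = 2.5P, so P* = 196.
Q* = 330 − 1.5(196) = 36.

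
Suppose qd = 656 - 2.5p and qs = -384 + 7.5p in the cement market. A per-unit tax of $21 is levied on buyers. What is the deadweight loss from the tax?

Deadweight loss = 413.4375

Pre-tax equilibrium: p* = 104, q* = 396.
Tax on buyers shifts demand to qd = 656 − 2.5(p + 21) = 603.5 - 2.5p.
603.5 - 2.5p = -384 + 7.5p gives seller price ps = 98.75; buyers pay pb = 98.75 + 21 = 119.75.
New quantity: q = 656 − 2.5(119.75) = 356.625.
DWL = ½ × 21 × (396 − 356.625) = 413.4375.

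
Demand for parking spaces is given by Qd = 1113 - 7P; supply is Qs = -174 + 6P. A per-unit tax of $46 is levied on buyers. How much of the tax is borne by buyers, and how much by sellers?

Pre-tax equilibrium: P* = 99, Q* = 420.
Tax on buyers shifts demand to Qd = 1113 − 7(P + 46) = 791 - 7P.
791 - 7P = -174 + 6P gives seller price Ps = 965/13; buyers pay Pb = 965/13 + 46 = 1563/13.
New quantity: Q = 1113 − 7(1563/13) = 3528/13.
Buyer burden = 1563/13 − 99 = 276/13; seller burden = 99 − 965/13 = 322/13.

Buyers bear 276/13, sellers bear 322/13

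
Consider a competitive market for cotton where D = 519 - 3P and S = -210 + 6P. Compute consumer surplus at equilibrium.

Equilibrium: 519 - 3P = -210 + 6P gives P* = 81, Q* = 276.
Demand choke price (D = 0): P = 173.
CS = ½(173 − 81)(276) = 12696.

Consumer surplus = 12696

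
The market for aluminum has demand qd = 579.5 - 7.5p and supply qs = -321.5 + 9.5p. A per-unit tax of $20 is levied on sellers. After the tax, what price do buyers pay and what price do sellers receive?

Pre-tax equilibrium: p* = 53, q* = 182.
Tax on sellers shifts supply to qs = -321.5 + 9.5(p − 20) = -511.5 + 9.5p.
579.5 - 7.5p = -511.5 + 9.5p gives buyer price pb = 1091/17; sellers receive ps = 1091/17 − 20 = 751/17.
New quantity: q = 579.5 − 7.5(1091/17) = 1669/17.

Buyers pay 1091/17, sellers receive 751/17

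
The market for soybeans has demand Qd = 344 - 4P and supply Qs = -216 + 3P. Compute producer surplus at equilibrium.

Producer surplus = 96

Equilibrium: 344 - 4P = -216 + 3P gives P* = 80, Q* = 24.
Supply starts at P = 72 (where Qs = 0).
PS = ½(80 − 72)(24) = 96.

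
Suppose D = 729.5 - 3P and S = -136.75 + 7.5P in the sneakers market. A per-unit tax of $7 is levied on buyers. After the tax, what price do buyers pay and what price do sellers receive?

Pre-tax equilibrium: P* = 82.5, Q* = 482.
Tax on buyers shifts demand to D = 729.5 − 3(P + 7) = 708.5 - 3P.
708.5 - 3P = -136.75 + 7.5P gives seller price Ps = 80.5; buyers pay Pb = 80.5 + 7 = 87.5.
New quantity: Q = 729.5 − 3(87.5) = 467.

Buyers pay $87.5, sellers receive $80.5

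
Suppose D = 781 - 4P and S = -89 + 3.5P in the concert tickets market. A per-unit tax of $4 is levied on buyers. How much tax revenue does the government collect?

Tax revenue = 18572/15

Pre-tax equilibrium: P* = 116, Q* = 317.
Tax on buyers shifts demand to D = 781 − 4(P + 4) = 765 - 4P.
765 - 4P = -89 + 3.5P gives seller price Ps = 1708/15; buyers pay Pb = 1708/15 + 4 = 1768/15.
New quantity: Q = 781 − 4(1768/15) = 4643/15.
Revenue = 4 × 4643/15 = 18572/15.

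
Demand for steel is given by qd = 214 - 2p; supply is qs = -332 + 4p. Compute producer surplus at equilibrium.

Producer surplus = 128

Equilibrium: 214 - 2p = -332 + 4p gives p* = 91, q* = 32.
Supply starts at p = 83 (where qs = 0).
PS = ½(91 − 83)(32) = 128.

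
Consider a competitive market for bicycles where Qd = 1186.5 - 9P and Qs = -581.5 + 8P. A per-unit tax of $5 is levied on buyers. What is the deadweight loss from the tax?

Pre-tax equilibrium: P* = 104, Q* = 250.5.
Tax on buyers shifts demand to Qd = 1186.5 − 9(P + 5) = 1141.5 - 9P.
1141.5 - 9P = -581.5 + 8P gives seller price Ps = 1723/17; buyers pay Pb = 1723/17 + 5 = 1808/17.
New quantity: Q = 1186.5 − 9(1808/17) = 7797/34.
DWL = ½ × 5 × (250.5 − 7797/34) = 900/17.

Deadweight loss = 900/17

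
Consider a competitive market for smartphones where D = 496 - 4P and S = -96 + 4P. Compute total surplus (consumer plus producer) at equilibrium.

Total surplus = 10000

Equilibrium: 496 - 4P = -96 + 4P gives P* = 74, Q* = 200.
Demand choke price: P = 124; supply starts at P = 24.
CS = ½(124 − 74)(200) = 5000; PS = ½(74 − 24)(200) = 5000.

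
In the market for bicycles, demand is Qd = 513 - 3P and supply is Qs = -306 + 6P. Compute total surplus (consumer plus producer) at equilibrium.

Equilibrium: 513 - 3P = -306 + 6P gives P* = 91, Q* = 240.
Demand choke price: P = 171; supply starts at P = 51.
CS = ½(171 − 91)(240) = 9600; PS = ½(91 − 51)(240) = 4800.

Total surplus = 14400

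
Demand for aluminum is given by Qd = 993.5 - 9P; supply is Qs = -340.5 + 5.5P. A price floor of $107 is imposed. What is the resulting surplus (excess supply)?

Equilibrium price would be P* = 92, so the floor at 107 binds.
At P = 107: Qd = 30.5, Qs = 248.
Surplus = 248 − 30.5 = 217.5.

Surplus = 217.5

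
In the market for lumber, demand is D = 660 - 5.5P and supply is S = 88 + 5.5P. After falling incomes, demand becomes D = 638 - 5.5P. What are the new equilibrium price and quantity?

Original equilibrium: P* = 52, Q* = 374.
New equilibrium: 638 - 5.5P = 88 + 5.5P, so 550 = 11P and P' = 50; Q' = 638 − 5.5(50) = 363.

P' = 50, Q' = 363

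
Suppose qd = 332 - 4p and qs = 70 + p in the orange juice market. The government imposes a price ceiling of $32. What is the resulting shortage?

Shortage = 102

Equilibrium price would be p* = 52.4, so the ceiling at 32 binds.
At p = 32: qd = 332 − 4(32) = 204, qs = 70 + 1(32) = 102.
Shortage = 204 − 102 = 102.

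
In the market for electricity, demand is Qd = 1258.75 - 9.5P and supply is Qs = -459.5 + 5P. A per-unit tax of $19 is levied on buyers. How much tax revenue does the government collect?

Pre-tax equilibrium: P* = 118.5, Q* = 133.
Tax on buyers shifts demand to Qd = 1258.75 − 9.5(P + 19) = 1078.25 - 9.5P.
1078.25 - 9.5P = -459.5 + 5P gives seller price Ps = 6151/58; buyers pay Pb = 6151/58 + 19 = 7253/58.
New quantity: Q = 1258.75 − 9.5(7253/58) = 2052/29.
Revenue = 19 × 2052/29 = 38988/29.

Tax revenue = 38988/29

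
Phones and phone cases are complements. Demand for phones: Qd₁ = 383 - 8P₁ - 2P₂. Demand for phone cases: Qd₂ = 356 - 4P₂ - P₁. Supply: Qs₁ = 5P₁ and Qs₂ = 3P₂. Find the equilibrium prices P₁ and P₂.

P₁ = 1969/89, P₂ = 4245/89

Market 1: 383 - 8P₁ - 2P₂ = 5P₁ → 13P₁ + 2P₂ = 383.
Market 2: 7P₂ + P₁ = 356.
Eliminating P₂: 7×(1) − 2×(2) gives 89P₁ = 1969, so P₁ = 1969/89.
Back-substitute into (2): P₂ = (356 − 1×1969/89) / 7 = 4245/89.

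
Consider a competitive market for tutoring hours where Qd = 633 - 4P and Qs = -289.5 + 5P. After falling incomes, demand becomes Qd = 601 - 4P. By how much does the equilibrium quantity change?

Original equilibrium: P* = 102.5, Q* = 223.
New equilibrium: 601 - 4P = -289.5 + 5P, so 890.5 = 9P and P' = 1781/18; Q' = 601 − 4(1781/18) = 1847/9.
Change in quantity: 1847/9 − 223 = -160/9.

ΔQ = -160/9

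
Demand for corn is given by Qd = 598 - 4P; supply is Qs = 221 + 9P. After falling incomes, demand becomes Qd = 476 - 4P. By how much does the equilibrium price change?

ΔP = -122/13

Original equilibrium: P* = 29, Q* = 482.
New equilibrium: 476 - 4P = 221 + 9P, so 255 = 13P and P' = 255/13; Q' = 476 − 4(255/13) = 5168/13.
Change in price: 255/13 − 29 = -122/13.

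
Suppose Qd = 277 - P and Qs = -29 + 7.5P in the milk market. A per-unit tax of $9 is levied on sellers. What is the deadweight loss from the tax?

Deadweight loss = 1215/34

Pre-tax equilibrium: P* = 36, Q* = 241.
Tax on sellers shifts supply to Qs = -29 + 7.5(P − 9) = -96.5 + 7.5P.
277 - P = -96.5 + 7.5P gives buyer price Pb = 747/17; sellers receive Ps = 747/17 − 9 = 594/17.
New quantity: Q = 277 − 1(747/17) = 3962/17.
DWL = ½ × 9 × (241 − 3962/17) = 1215/34.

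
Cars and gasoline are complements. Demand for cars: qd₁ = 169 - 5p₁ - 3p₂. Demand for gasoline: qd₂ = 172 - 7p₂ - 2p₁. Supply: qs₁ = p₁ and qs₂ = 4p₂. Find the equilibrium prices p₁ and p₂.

Market 1: 169 - 5p₁ - 3p₂ = p₁ → 6p₁ + 3p₂ = 169.
Market 2: 11p₂ + 2p₁ = 172.
Eliminating p₂: 11×(1) − 3×(2) gives 60p₁ = 1343, so p₁ = 1343/60.
Back-substitute into (2): p₂ = (172 − 2×1343/60) / 11 = 347/30.

p₁ = 1343/60, p₂ = 347/30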